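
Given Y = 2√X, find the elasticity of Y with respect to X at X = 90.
Elasticity = 1/2

Elasticity = (dY/dX) · (X/Y)

dY/dX = 1/√X
At X = 90: dY/dX = √10/30, Y = 6·√10

Elasticity = (√10/30) · (90 / (6·√10)) = 1/2

Interpretation: for a small percentage change in X, the percentage change in Y is approximately 0.50 times as large.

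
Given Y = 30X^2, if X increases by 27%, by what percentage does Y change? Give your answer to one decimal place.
61.3%

For Y = 30X^2:
If X → X(1 + 0.27)
Then Y → Y · (1 + 0.27)^2
     = Y · 1.6129

Percentage change = ((1 + 0.27)^2 − 1) × 100% ≈ 61.3%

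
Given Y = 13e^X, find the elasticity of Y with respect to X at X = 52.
Elasticity = 52

Elasticity = (dY/dX) · (X/Y)

dY/dX = 13·e^X
At X = 52: dY/dX = 13·e^52, Y = 13·e^52

Elasticity = (13·e^52) · (52 / (13·e^52)) = 52

Interpretation: for a small percentage change in X, the percentage change in Y is approximately 52.00 times as large.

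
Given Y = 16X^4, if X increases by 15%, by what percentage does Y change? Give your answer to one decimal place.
74.9%

For Y = 16X^4:
If X → X(1 + 0.15)
Then Y → Y · (1 + 0.15)^4
     ≈ Y · 1.7490

Percentage change = ((1 + 0.15)^4 − 1) × 100% ≈ 74.9%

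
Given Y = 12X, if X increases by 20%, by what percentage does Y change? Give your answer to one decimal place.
20.0%

For Y = 12X:
If X → X(1 + 0.2)
Then Y → Y · (1 + 0.2)^1
     = Y · 1.2000

Percentage change = ((1 + 0.2)^1 − 1) × 100% = 20.0%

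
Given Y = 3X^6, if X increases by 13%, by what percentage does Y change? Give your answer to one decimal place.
108.2%

For Y = 3X^6:
If X → X(1 + 0.13)
Then Y → Y · (1 + 0.13)^6
     ≈ Y · 2.0820

Percentage change = ((1 + 0.13)^6 − 1) × 100% ≈ 108.2%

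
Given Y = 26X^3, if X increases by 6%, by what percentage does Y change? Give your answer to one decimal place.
19.1%

For Y = 26X^3:
If X → X(1 + 0.06)
Then Y → Y · (1 + 0.06)^3
     ≈ Y · 1.1910

Percentage change = ((1 + 0.06)^3 − 1) × 100% ≈ 19.1%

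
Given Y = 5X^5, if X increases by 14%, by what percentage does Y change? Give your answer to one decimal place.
92.5%

For Y = 5X^5:
If X → X(1 + 0.14)
Then Y → Y · (1 + 0.14)^5
     ≈ Y · 1.9254

Percentage change = ((1 + 0.14)^5 − 1) × 100% ≈ 92.5%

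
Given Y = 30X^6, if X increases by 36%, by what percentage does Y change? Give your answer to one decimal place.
532.8%

For Y = 30X^6:
If X → X(1 + 0.36)
Then Y → Y · (1 + 0.36)^6
     ≈ Y · 6.3275

Percentage change = ((1 + 0.36)^6 − 1) × 100% ≈ 532.8%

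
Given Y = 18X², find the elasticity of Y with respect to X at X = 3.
Elasticity = 2

Elasticity = (dY/dX) · (X/Y)

dY/dX = 36·X
At X = 3: dY/dX = 108, Y = 162

Elasticity = 108 · (3 / 162) = 2

Interpretation: for a small percentage change in X, the percentage change in Y is approximately 2.00 times as large.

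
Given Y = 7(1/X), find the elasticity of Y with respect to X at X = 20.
Elasticity = -1

Elasticity = (dY/dX) · (X/Y)

dY/dX = -7/X²
At X = 20: dY/dX = -7/400, Y = 7/20

Elasticity = (-7/400) · (20 / (7/20)) = -1

Interpretation: for a small percentage change in X, the percentage change in Y is approximately -1.00 times as large.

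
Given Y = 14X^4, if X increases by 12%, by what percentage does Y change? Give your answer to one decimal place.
57.4%

For Y = 14X^4:
If X → X(1 + 0.12)
Then Y → Y · (1 + 0.12)^4
     ≈ Y · 1.5735

Percentage change = ((1 + 0.12)^4 − 1) × 100% ≈ 57.4%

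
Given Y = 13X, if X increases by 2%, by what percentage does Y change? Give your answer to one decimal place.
2.0%

For Y = 13X:
If X → X(1 + 0.02)
Then Y → Y · (1 + 0.02)^1
     = Y · 1.0200

Percentage change = ((1 + 0.02)^1 − 1) × 100% = 2.0%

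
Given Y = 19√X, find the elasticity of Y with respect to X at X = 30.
Elasticity = 1/2

Elasticity = (dY/dX) · (X/Y)

dY/dX = 19/(2·√X)
At X = 30: dY/dX = 19·√30/60, Y = 19·√30

Elasticity = (19·√30/60) · (30 / (19·√30)) = 1/2

Interpretation: for a small percentage change in X, the percentage change in Y is approximately 0.50 times as large.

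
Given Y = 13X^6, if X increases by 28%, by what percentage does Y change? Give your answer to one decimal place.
339.8%

For Y = 13X^6:
If X → X(1 + 0.28)
Then Y → Y · (1 + 0.28)^6
     ≈ Y · 4.3980

Percentage change = ((1 + 0.28)^6 − 1) × 100% ≈ 339.8%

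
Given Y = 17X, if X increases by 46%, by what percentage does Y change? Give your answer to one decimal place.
46.0%

For Y = 17X:
If X → X(1 + 0.46)
Then Y → Y · (1 + 0.46)^1
     = Y · 1.4600

Percentage change = ((1 + 0.46)^1 − 1) × 100% = 46.0%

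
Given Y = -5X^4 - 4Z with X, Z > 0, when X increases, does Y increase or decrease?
Y decreases

Taking the partial derivative:
∂Y/∂X = -20X^3

∂Y/∂X = -20X^3 < 0 (assuming positive values)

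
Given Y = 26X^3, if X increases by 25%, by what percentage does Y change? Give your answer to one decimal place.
95.3%

For Y = 26X^3:
If X → X(1 + 0.25)
Then Y → Y · (1 + 0.25)^3
     ≈ Y · 1.9531

Percentage change = ((1 + 0.25)^3 − 1) × 100% ≈ 95.3%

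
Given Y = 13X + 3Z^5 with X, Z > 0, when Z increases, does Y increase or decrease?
Y increases

Taking the partial derivative:
∂Y/∂Z = 15Z^4

∂Y/∂Z = 15Z^4 > 0 (assuming positive values)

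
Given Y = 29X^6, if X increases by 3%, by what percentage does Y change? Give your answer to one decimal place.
19.4%

For Y = 29X^6:
If X → X(1 + 0.03)
Then Y → Y · (1 + 0.03)^6
     ≈ Y · 1.1941

Percentage change = ((1 + 0.03)^6 − 1) × 100% ≈ 19.4%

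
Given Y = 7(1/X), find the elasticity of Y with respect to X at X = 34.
Elasticity = -1

Elasticity = (dY/dX) · (X/Y)

dY/dX = -7/X²
At X = 34: dY/dX = -7/1156, Y = 7/34

Elasticity = (-7/1156) · (34 / (7/34)) = -1

Interpretation: for a small percentage change in X, the percentage change in Y is approximately -1.00 times as large.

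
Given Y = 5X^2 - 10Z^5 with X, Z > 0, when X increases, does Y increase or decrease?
Y increases

Taking the partial derivative:
∂Y/∂X = 10X

∂Y/∂X = 10X > 0 (assuming positive values)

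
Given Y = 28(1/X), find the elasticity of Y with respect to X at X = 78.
Elasticity = -1

Elasticity = (dY/dX) · (X/Y)

dY/dX = -28/X²
At X = 78: dY/dX = -7/1521, Y = 14/39

Elasticity = (-7/1521) · (78 / (14/39)) = -1

Interpretation: for a small percentage change in X, the percentage change in Y is approximately -1.00 times as large.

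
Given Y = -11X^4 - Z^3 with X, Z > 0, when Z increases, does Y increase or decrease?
Y decreases

Taking the partial derivative:
∂Y/∂Z = -3Z^2

∂Y/∂Z = -3Z^2 < 0 (assuming positive values)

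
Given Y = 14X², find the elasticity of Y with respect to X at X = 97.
Elasticity = 2

Elasticity = (dY/dX) · (X/Y)

dY/dX = 28·X
At X = 97: dY/dX = 2716, Y = 131726

Elasticity = 2716 · (97 / 131726) = 2

Interpretation: for a small percentage change in X, the percentage change in Y is approximately 2.00 times as large.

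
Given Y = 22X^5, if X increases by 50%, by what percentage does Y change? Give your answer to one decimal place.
659.4%

For Y = 22X^5:
If X → X(1 + 0.5)
Then Y → Y · (1 + 0.5)^5
     ≈ Y · 7.5938

Percentage change = ((1 + 0.5)^5 − 1) × 100% ≈ 659.4%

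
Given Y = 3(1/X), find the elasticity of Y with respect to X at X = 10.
Elasticity = -1

Elasticity = (dY/dX) · (X/Y)

dY/dX = -3/X²
At X = 10: dY/dX = -3/100, Y = 3/10

Elasticity = (-3/100) · (10 / (3/10)) = -1

Interpretation: for a small percentage change in X, the percentage change in Y is approximately -1.00 times as large.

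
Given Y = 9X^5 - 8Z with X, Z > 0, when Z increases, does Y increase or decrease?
Y decreases

Taking the partial derivative:
∂Y/∂Z = -8

∂Y/∂Z = -8 < 0 (assuming positive values)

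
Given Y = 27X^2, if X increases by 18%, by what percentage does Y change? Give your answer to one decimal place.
39.2%

For Y = 27X^2:
If X → X(1 + 0.18)
Then Y → Y · (1 + 0.18)^2
     = Y · 1.3924

Percentage change = ((1 + 0.18)^2 − 1) × 100% ≈ 39.2%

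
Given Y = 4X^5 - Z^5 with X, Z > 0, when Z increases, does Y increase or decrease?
Y decreases

Taking the partial derivative:
∂Y/∂Z = -5Z^4

∂Y/∂Z = -5Z^4 < 0 (assuming positive values)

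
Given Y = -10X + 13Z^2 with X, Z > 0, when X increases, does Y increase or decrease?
Y decreases

Taking the partial derivative:
∂Y/∂X = -10

∂Y/∂X = -10 < 0 (assuming positive values)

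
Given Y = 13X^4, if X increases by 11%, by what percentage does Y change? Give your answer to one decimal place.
51.8%

For Y = 13X^4:
If X → X(1 + 0.11)
Then Y → Y · (1 + 0.11)^4
     ≈ Y · 1.5181

Percentage change = ((1 + 0.11)^4 − 1) × 100% ≈ 51.8%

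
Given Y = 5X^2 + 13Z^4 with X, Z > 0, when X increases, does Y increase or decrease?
Y increases

Taking the partial derivative:
∂Y/∂X = 10X

∂Y/∂X = 10X > 0 (assuming positive values)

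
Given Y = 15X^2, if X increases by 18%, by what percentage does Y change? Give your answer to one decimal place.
39.2%

For Y = 15X^2:
If X → X(1 + 0.18)
Then Y → Y · (1 + 0.18)^2
     = Y · 1.3924

Percentage change = ((1 + 0.18)^2 − 1) × 100% ≈ 39.2%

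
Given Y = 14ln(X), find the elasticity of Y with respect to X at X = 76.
Elasticity = 1/ln(76) ≈ 0.2309

Elasticity = (dY/dX) · (X/Y)

dY/dX = 14/X
At X = 76: dY/dX = 7/38, Y = 14·ln(76)

Elasticity = (7/38) · (76 / (14·ln(76))) = 1/ln(76) ≈ 0.2309

Interpretation: for a small percentage change in X, the percentage change in Y is approximately 0.23 times as large.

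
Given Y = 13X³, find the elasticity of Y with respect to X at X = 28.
Elasticity = 3

Elasticity = (dY/dX) · (X/Y)

dY/dX = 39·X²
At X = 28: dY/dX = 30576, Y = 285376

Elasticity = 30576 · (28 / 285376) = 3

Interpretation: for a small percentage change in X, the percentage change in Y is approximately 3.00 times as large.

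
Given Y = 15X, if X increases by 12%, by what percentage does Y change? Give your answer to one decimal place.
12.0%

For Y = 15X:
If X → X(1 + 0.12)
Then Y → Y · (1 + 0.12)^1
     = Y · 1.1200

Percentage change = ((1 + 0.12)^1 − 1) × 100% = 12.0%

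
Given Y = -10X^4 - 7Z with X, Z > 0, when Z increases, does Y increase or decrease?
Y decreases

Taking the partial derivative:
∂Y/∂Z = -7

∂Y/∂Z = -7 < 0 (assuming positive values)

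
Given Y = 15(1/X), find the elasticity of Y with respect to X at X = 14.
Elasticity = -1

Elasticity = (dY/dX) · (X/Y)

dY/dX = -15/X²
At X = 14: dY/dX = -15/196, Y = 15/14

Elasticity = (-15/196) · (14 / (15/14)) = -1

Interpretation: for a small percentage change in X, the percentage change in Y is approximately -1.00 times as large.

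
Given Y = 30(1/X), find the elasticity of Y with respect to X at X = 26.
Elasticity = -1

Elasticity = (dY/dX) · (X/Y)

dY/dX = -30/X²
At X = 26: dY/dX = -15/338, Y = 15/13

Elasticity = (-15/338) · (26 / (15/13)) = -1

Interpretation: for a small percentage change in X, the percentage change in Y is approximately -1.00 times as large.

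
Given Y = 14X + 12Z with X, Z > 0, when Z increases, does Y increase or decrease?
Y increases

Taking the partial derivative:
∂Y/∂Z = 12

∂Y/∂Z = 12 > 0 (assuming positive values)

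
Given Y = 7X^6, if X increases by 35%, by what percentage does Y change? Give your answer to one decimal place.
505.3%

For Y = 7X^6:
If X → X(1 + 0.35)
Then Y → Y · (1 + 0.35)^6
     ≈ Y · 6.0534

Percentage change = ((1 + 0.35)^6 − 1) × 100% ≈ 505.3%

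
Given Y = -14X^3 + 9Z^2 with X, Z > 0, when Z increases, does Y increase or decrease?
Y increases

Taking the partial derivative:
∂Y/∂Z = 18Z

∂Y/∂Z = 18Z > 0 (assuming positive values)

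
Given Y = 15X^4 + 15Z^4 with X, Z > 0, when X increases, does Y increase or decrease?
Y increases

Taking the partial derivative:
∂Y/∂X = 60X^3

∂Y/∂X = 60X^3 > 0 (assuming positive values)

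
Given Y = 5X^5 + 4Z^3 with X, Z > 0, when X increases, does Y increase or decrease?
Y increases

Taking the partial derivative:
∂Y/∂X = 25X^4

∂Y/∂X = 25X^4 > 0 (assuming positive values)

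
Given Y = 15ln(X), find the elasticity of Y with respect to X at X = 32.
Elasticity = 1/ln(32) ≈ 0.2885

Elasticity = (dY/dX) · (X/Y)

dY/dX = 15/X
At X = 32: dY/dX = 15/32, Y = 15·ln(32)

Elasticity = (15/32) · (32 / (15·ln(32))) = 1/ln(32) ≈ 0.2885

Interpretation: for a small percentage change in X, the percentage change in Y is approximately 0.29 times as large.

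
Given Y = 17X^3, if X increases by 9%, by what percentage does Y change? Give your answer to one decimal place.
29.5%

For Y = 17X^3:
If X → X(1 + 0.09)
Then Y → Y · (1 + 0.09)^3
     ≈ Y · 1.2950

Percentage change = ((1 + 0.09)^3 − 1) × 100% ≈ 29.5%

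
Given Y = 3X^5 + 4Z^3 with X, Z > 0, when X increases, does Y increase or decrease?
Y increases

Taking the partial derivative:
∂Y/∂X = 15X^4

∂Y/∂X = 15X^4 > 0 (assuming positive values)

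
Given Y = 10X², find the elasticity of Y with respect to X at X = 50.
Elasticity = 2

Elasticity = (dY/dX) · (X/Y)

dY/dX = 20·X
At X = 50: dY/dX = 1000, Y = 25000

Elasticity = 1000 · (50 / 25000) = 2

Interpretation: for a small percentage change in X, the percentage change in Y is approximately 2.00 times as large.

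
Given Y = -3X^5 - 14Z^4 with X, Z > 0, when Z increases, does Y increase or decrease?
Y decreases

Taking the partial derivative:
∂Y/∂Z = -56Z^3

∂Y/∂Z = -56Z^3 < 0 (assuming positive values)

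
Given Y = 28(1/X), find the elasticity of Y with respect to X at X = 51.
Elasticity = -1

Elasticity = (dY/dX) · (X/Y)

dY/dX = -28/X²
At X = 51: dY/dX = -28/2601, Y = 28/51

Elasticity = (-28/2601) · (51 / (28/51)) = -1

Interpretation: for a small percentage change in X, the percentage change in Y is approximately -1.00 times as large.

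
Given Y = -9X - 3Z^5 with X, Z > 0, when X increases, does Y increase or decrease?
Y decreases

Taking the partial derivative:
∂Y/∂X = -9

∂Y/∂X = -9 < 0 (assuming positive values)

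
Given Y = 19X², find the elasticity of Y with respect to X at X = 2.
Elasticity = 2

Elasticity = (dY/dX) · (X/Y)

dY/dX = 38·X
At X = 2: dY/dX = 76, Y = 76

Elasticity = 76 · (2 / 76) = 2

Interpretation: for a small percentage change in X, the percentage change in Y is approximately 2.00 times as large.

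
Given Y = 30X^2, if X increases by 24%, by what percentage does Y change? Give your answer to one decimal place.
53.8%

For Y = 30X^2:
If X → X(1 + 0.24)
Then Y → Y · (1 + 0.24)^2
     = Y · 1.5376

Percentage change = ((1 + 0.24)^2 − 1) × 100% ≈ 53.8%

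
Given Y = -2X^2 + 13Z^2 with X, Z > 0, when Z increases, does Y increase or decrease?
Y increases

Taking the partial derivative:
∂Y/∂Z = 26Z

∂Y/∂Z = 26Z > 0 (assuming positive values)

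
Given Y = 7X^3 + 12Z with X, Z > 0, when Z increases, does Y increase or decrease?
Y increases

Taking the partial derivative:
∂Y/∂Z = 12

∂Y/∂Z = 12 > 0 (assuming positive values)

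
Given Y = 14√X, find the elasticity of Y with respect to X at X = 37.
Elasticity = 1/2

Elasticity = (dY/dX) · (X/Y)

dY/dX = 7/√X
At X = 37: dY/dX = 7·√37/37, Y = 14·√37

Elasticity = (7·√37/37) · (37 / (14·√37)) = 1/2

Interpretation: for a small percentage change in X, the percentage change in Y is approximately 0.50 times as large.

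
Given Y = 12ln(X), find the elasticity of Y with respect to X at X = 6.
Elasticity = 1/ln(6) ≈ 0.5581

Elasticity = (dY/dX) · (X/Y)

dY/dX = 12/X
At X = 6: dY/dX = 2, Y = 12·ln(6)

Elasticity = 2 · (6 / (12·ln(6))) = 1/ln(6) ≈ 0.5581

Interpretation: for a small percentage change in X, the percentage change in Y is approximately 0.56 times as large.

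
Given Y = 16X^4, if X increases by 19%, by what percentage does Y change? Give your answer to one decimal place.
100.5%

For Y = 16X^4:
If X → X(1 + 0.19)
Then Y → Y · (1 + 0.19)^4
     ≈ Y · 2.0053

Percentage change = ((1 + 0.19)^4 − 1) × 100% ≈ 100.5%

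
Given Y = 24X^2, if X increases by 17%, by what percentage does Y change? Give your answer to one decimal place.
36.9%

For Y = 24X^2:
If X → X(1 + 0.17)
Then Y → Y · (1 + 0.17)^2
     = Y · 1.3689

Percentage change = ((1 + 0.17)^2 − 1) × 100% ≈ 36.9%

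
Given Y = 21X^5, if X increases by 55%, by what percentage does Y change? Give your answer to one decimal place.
794.7%

For Y = 21X^5:
If X → X(1 + 0.55)
Then Y → Y · (1 + 0.55)^5
     ≈ Y · 8.9466

Percentage change = ((1 + 0.55)^5 − 1) × 100% ≈ 794.7%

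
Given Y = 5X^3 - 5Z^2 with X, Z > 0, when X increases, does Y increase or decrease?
Y increases

Taking the partial derivative:
∂Y/∂X = 15X^2

∂Y/∂X = 15X^2 > 0 (assuming positive values)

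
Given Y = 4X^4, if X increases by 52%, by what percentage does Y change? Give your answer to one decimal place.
433.8%

For Y = 4X^4:
If X → X(1 + 0.52)
Then Y → Y · (1 + 0.52)^4
     ≈ Y · 5.3379

Percentage change = ((1 + 0.52)^4 − 1) × 100% ≈ 433.8%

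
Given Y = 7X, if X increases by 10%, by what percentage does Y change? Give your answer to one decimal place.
10.0%

For Y = 7X:
If X → X(1 + 0.1)
Then Y → Y · (1 + 0.1)^1
     = Y · 1.1000

Percentage change = ((1 + 0.1)^1 − 1) × 100% = 10.0%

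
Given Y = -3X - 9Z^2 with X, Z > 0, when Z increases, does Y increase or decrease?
Y decreases

Taking the partial derivative:
∂Y/∂Z = -18Z

∂Y/∂Z = -18Z < 0 (assuming positive values)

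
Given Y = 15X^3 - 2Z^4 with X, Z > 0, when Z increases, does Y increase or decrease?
Y decreases

Taking the partial derivative:
∂Y/∂Z = -8Z^3

∂Y/∂Z = -8Z^3 < 0 (assuming positive values)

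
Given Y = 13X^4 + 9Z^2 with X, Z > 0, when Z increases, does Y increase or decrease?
Y increases

Taking the partial derivative:
∂Y/∂Z = 18Z

∂Y/∂Z = 18Z > 0 (assuming positive values)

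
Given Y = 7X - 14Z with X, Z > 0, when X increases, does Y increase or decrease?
Y increases

Taking the partial derivative:
∂Y/∂X = 7

∂Y/∂X = 7 > 0 (assuming positive values)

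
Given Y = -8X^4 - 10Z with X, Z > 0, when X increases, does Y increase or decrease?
Y decreases

Taking the partial derivative:
∂Y/∂X = -32X^3

∂Y/∂X = -32X^3 < 0 (assuming positive values)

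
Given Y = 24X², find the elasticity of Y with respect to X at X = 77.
Elasticity = 2

Elasticity = (dY/dX) · (X/Y)

dY/dX = 48·X
At X = 77: dY/dX = 3696, Y = 142296

Elasticity = 3696 · (77 / 142296) = 2

Interpretation: for a small percentage change in X, the percentage change in Y is approximately 2.00 times as large.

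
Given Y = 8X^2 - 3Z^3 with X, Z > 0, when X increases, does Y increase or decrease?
Y increases

Taking the partial derivative:
∂Y/∂X = 16X

∂Y/∂X = 16X > 0 (assuming positive values)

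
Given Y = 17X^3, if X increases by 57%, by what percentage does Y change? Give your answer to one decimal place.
287.0%

For Y = 17X^3:
If X → X(1 + 0.57)
Then Y → Y · (1 + 0.57)^3
     ≈ Y · 3.8699

Percentage change = ((1 + 0.57)^3 − 1) × 100% ≈ 287.0%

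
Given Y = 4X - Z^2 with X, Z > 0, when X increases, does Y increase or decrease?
Y increases

Taking the partial derivative:
∂Y/∂X = 4

∂Y/∂X = 4 > 0 (assuming positive values)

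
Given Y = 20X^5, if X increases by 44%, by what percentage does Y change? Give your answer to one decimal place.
519.2%

For Y = 20X^5:
If X → X(1 + 0.44)
Then Y → Y · (1 + 0.44)^5
     ≈ Y · 6.1917

Percentage change = ((1 + 0.44)^5 − 1) × 100% ≈ 519.2%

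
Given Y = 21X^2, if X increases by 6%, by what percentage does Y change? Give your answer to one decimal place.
12.4%

For Y = 21X^2:
If X → X(1 + 0.06)
Then Y → Y · (1 + 0.06)^2
     = Y · 1.1236

Percentage change = ((1 + 0.06)^2 − 1) × 100% ≈ 12.4%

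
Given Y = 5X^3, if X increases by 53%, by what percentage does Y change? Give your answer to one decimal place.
258.2%

For Y = 5X^3:
If X → X(1 + 0.53)
Then Y → Y · (1 + 0.53)^3
     ≈ Y · 3.5816

Percentage change = ((1 + 0.53)^3 − 1) × 100% ≈ 258.2%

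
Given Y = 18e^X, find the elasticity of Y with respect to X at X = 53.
Elasticity = 53

Elasticity = (dY/dX) · (X/Y)

dY/dX = 18·e^X
At X = 53: dY/dX = 18·e^53, Y = 18·e^53

Elasticity = (18·e^53) · (53 / (18·e^53)) = 53

Interpretation: for a small percentage change in X, the percentage change in Y is approximately 53.00 times as large.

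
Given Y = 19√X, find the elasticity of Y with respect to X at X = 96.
Elasticity = 1/2

Elasticity = (dY/dX) · (X/Y)

dY/dX = 19/(2·√X)
At X = 96: dY/dX = 19·√6/48, Y = 76·√6

Elasticity = (19·√6/48) · (96 / (76·√6)) = 1/2

Interpretation: for a small percentage change in X, the percentage change in Y is approximately 0.50 times as large.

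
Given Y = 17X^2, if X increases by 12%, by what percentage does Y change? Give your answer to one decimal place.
25.4%

For Y = 17X^2:
If X → X(1 + 0.12)
Then Y → Y · (1 + 0.12)^2
     = Y · 1.2544

Percentage change = ((1 + 0.12)^2 − 1) × 100% ≈ 25.4%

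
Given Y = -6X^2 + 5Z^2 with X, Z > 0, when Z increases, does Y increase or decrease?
Y increases

Taking the partial derivative:
∂Y/∂Z = 10Z

∂Y/∂Z = 10Z > 0 (assuming positive values)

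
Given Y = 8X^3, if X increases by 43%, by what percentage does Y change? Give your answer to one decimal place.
192.4%

For Y = 8X^3:
If X → X(1 + 0.43)
Then Y → Y · (1 + 0.43)^3
     ≈ Y · 2.9242

Percentage change = ((1 + 0.43)^3 − 1) × 100% ≈ 192.4%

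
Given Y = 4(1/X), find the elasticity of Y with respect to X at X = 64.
Elasticity = -1

Elasticity = (dY/dX) · (X/Y)

dY/dX = -4/X²
At X = 64: dY/dX = -1/1024, Y = 1/16

Elasticity = (-1/1024) · (64 / (1/16)) = -1

Interpretation: for a small percentage change in X, the percentage change in Y is approximately -1.00 times as large.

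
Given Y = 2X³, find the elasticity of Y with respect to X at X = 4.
Elasticity = 3

Elasticity = (dY/dX) · (X/Y)

dY/dX = 6·X²
At X = 4: dY/dX = 96, Y = 128

Elasticity = 96 · (4 / 128) = 3

Interpretation: for a small percentage change in X, the percentage change in Y is approximately 3.00 times as large.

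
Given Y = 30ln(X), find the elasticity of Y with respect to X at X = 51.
Elasticity = 1/ln(51) ≈ 0.2543

Elasticity = (dY/dX) · (X/Y)

dY/dX = 30/X
At X = 51: dY/dX = 10/17, Y = 30·ln(51)

Elasticity = (10/17) · (51 / (30·ln(51))) = 1/ln(51) ≈ 0.2543

Interpretation: for a small percentage change in X, the percentage change in Y is approximately 0.25 times as large.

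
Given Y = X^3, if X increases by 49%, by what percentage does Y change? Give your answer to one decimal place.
230.8%

For Y = X^3:
If X → X(1 + 0.49)
Then Y → Y · (1 + 0.49)^3
     ≈ Y · 3.3079

Percentage change = ((1 + 0.49)^3 − 1) × 100% ≈ 230.8%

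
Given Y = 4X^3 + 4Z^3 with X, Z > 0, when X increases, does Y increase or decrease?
Y increases

Taking the partial derivative:
∂Y/∂X = 12X^2

∂Y/∂X = 12X^2 > 0 (assuming positive values)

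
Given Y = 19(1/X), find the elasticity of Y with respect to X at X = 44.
Elasticity = -1

Elasticity = (dY/dX) · (X/Y)

dY/dX = -19/X²
At X = 44: dY/dX = -19/1936, Y = 19/44

Elasticity = (-19/1936) · (44 / (19/44)) = -1

Interpretation: for a small percentage change in X, the percentage change in Y is approximately -1.00 times as large.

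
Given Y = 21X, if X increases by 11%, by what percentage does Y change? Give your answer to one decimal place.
11.0%

For Y = 21X:
If X → X(1 + 0.11)
Then Y → Y · (1 + 0.11)^1
     = Y · 1.1100

Percentage change = ((1 + 0.11)^1 − 1) × 100% = 11.0%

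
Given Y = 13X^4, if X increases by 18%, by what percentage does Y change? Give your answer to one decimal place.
93.9%

For Y = 13X^4:
If X → X(1 + 0.18)
Then Y → Y · (1 + 0.18)^4
     ≈ Y · 1.9388

Percentage change = ((1 + 0.18)^4 − 1) × 100% ≈ 93.9%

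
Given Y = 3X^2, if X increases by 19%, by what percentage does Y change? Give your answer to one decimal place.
41.6%

For Y = 3X^2:
If X → X(1 + 0.19)
Then Y → Y · (1 + 0.19)^2
     = Y · 1.4161

Percentage change = ((1 + 0.19)^2 − 1) × 100% ≈ 41.6%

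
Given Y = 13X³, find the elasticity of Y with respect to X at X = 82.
Elasticity = 3

Elasticity = (dY/dX) · (X/Y)

dY/dX = 39·X²
At X = 82: dY/dX = 262236, Y = 7167784

Elasticity = 262236 · (82 / 7167784) = 3

Interpretation: for a small percentage change in X, the percentage change in Y is approximately 3.00 times as large.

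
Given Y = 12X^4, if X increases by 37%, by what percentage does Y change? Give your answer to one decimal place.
252.3%

For Y = 12X^4:
If X → X(1 + 0.37)
Then Y → Y · (1 + 0.37)^4
     ≈ Y · 3.5228

Percentage change = ((1 + 0.37)^4 − 1) × 100% ≈ 252.3%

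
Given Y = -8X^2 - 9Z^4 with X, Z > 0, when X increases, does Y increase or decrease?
Y decreases

Taking the partial derivative:
∂Y/∂X = -16X

∂Y/∂X = -16X < 0 (assuming positive values)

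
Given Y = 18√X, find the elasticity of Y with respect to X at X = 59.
Elasticity = 1/2

Elasticity = (dY/dX) · (X/Y)

dY/dX = 9/√X
At X = 59: dY/dX = 9·√59/59, Y = 18·√59

Elasticity = (9·√59/59) · (59 / (18·√59)) = 1/2

Interpretation: for a small percentage change in X, the percentage change in Y is approximately 0.50 times as large.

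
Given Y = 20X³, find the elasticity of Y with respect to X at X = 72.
Elasticity = 3

Elasticity = (dY/dX) · (X/Y)

dY/dX = 60·X²
At X = 72: dY/dX = 311040, Y = 7464960

Elasticity = 311040 · (72 / 7464960) = 3

Interpretation: for a small percentage change in X, the percentage change in Y is approximately 3.00 times as large.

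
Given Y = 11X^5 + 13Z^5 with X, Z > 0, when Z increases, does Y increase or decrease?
Y increases

Taking the partial derivative:
∂Y/∂Z = 65Z^4

∂Y/∂Z = 65Z^4 > 0 (assuming positive values)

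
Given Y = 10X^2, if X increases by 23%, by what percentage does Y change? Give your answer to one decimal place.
51.3%

For Y = 10X^2:
If X → X(1 + 0.23)
Then Y → Y · (1 + 0.23)^2
     = Y · 1.5129

Percentage change = ((1 + 0.23)^2 − 1) × 100% ≈ 51.3%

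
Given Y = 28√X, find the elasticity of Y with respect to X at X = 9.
Elasticity = 1/2

Elasticity = (dY/dX) · (X/Y)

dY/dX = 14/√X
At X = 9: dY/dX = 14/3, Y = 84

Elasticity = (14/3) · (9 / 84) = 1/2

Interpretation: for a small percentage change in X, the percentage change in Y is approximately 0.50 times as large.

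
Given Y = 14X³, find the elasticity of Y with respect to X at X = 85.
Elasticity = 3

Elasticity = (dY/dX) · (X/Y)

dY/dX = 42·X²
At X = 85: dY/dX = 303450, Y = 8597750

Elasticity = 303450 · (85 / 8597750) = 3

Interpretation: for a small percentage change in X, the percentage change in Y is approximately 3.00 times as large.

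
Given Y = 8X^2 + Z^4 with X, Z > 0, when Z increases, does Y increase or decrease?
Y increases

Taking the partial derivative:
∂Y/∂Z = 4Z^3

∂Y/∂Z = 4Z^3 > 0 (assuming positive values)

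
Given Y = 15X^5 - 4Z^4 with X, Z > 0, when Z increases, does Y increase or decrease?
Y decreases

Taking the partial derivative:
∂Y/∂Z = -16Z^3

∂Y/∂Z = -16Z^3 < 0 (assuming positive values)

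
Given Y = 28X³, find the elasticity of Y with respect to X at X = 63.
Elasticity = 3

Elasticity = (dY/dX) · (X/Y)

dY/dX = 84·X²
At X = 63: dY/dX = 333396, Y = 7001316

Elasticity = 333396 · (63 / 7001316) = 3

Interpretation: for a small percentage change in X, the percentage change in Y is approximately 3.00 times as large.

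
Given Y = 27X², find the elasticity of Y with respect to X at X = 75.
Elasticity = 2

Elasticity = (dY/dX) · (X/Y)

dY/dX = 54·X
At X = 75: dY/dX = 4050, Y = 151875

Elasticity = 4050 · (75 / 151875) = 2

Interpretation: for a small percentage change in X, the percentage change in Y is approximately 2.00 times as large.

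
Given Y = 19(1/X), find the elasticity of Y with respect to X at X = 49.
Elasticity = -1

Elasticity = (dY/dX) · (X/Y)

dY/dX = -19/X²
At X = 49: dY/dX = -19/2401, Y = 19/49

Elasticity = (-19/2401) · (49 / (19/49)) = -1

Interpretation: for a small percentage change in X, the percentage change in Y is approximately -1.00 times as large.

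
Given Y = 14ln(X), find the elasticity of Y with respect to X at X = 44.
Elasticity = 1/ln(44) ≈ 0.2643

Elasticity = (dY/dX) · (X/Y)

dY/dX = 14/X
At X = 44: dY/dX = 7/22, Y = 14·ln(44)

Elasticity = (7/22) · (44 / (14·ln(44))) = 1/ln(44) ≈ 0.2643

Interpretation: for a small percentage change in X, the percentage change in Y is approximately 0.26 times as large.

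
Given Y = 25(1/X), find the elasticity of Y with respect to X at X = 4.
Elasticity = -1

Elasticity = (dY/dX) · (X/Y)

dY/dX = -25/X²
At X = 4: dY/dX = -25/16, Y = 25/4

Elasticity = (-25/16) · (4 / (25/4)) = -1

Interpretation: for a small percentage change in X, the percentage change in Y is approximately -1.00 times as large.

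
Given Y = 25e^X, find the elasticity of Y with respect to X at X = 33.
Elasticity = 33

Elasticity = (dY/dX) · (X/Y)

dY/dX = 25·e^X
At X = 33: dY/dX = 25·e^33, Y = 25·e^33

Elasticity = (25·e^33) · (33 / (25·e^33)) = 33

Interpretation: for a small percentage change in X, the percentage change in Y is approximately 33.00 times as large.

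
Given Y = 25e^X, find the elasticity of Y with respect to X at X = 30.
Elasticity = 30

Elasticity = (dY/dX) · (X/Y)

dY/dX = 25·e^X
At X = 30: dY/dX = 25·e^30, Y = 25·e^30

Elasticity = (25·e^30) · (30 / (25·e^30)) = 30

Interpretation: for a small percentage change in X, the percentage change in Y is approximately 30.00 times as large.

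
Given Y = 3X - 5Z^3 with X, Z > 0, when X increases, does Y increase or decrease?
Y increases

Taking the partial derivative:
∂Y/∂X = 3

∂Y/∂X = 3 > 0 (assuming positive values)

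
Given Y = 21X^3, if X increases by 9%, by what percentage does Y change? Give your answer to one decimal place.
29.5%

For Y = 21X^3:
If X → X(1 + 0.09)
Then Y → Y · (1 + 0.09)^3
     ≈ Y · 1.2950

Percentage change = ((1 + 0.09)^3 − 1) × 100% ≈ 29.5%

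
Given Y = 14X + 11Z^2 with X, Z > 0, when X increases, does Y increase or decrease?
Y increases

Taking the partial derivative:
∂Y/∂X = 14

∂Y/∂X = 14 > 0 (assuming positive values)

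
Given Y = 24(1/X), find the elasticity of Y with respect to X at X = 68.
Elasticity = -1

Elasticity = (dY/dX) · (X/Y)

dY/dX = -24/X²
At X = 68: dY/dX = -3/578, Y = 6/17

Elasticity = (-3/578) · (68 / (6/17)) = -1

Interpretation: for a small percentage change in X, the percentage change in Y is approximately -1.00 times as large.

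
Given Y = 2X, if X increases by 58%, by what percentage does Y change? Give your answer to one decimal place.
58.0%

For Y = 2X:
If X → X(1 + 0.58)
Then Y → Y · (1 + 0.58)^1
     = Y · 1.5800

Percentage change = ((1 + 0.58)^1 − 1) × 100% = 58.0%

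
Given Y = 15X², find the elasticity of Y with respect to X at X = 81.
Elasticity = 2

Elasticity = (dY/dX) · (X/Y)

dY/dX = 30·X
At X = 81: dY/dX = 2430, Y = 98415

Elasticity = 2430 · (81 / 98415) = 2

Interpretation: for a small percentage change in X, the percentage change in Y is approximately 2.00 times as large.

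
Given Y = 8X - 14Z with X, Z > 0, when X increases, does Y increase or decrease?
Y increases

Taking the partial derivative:
∂Y/∂X = 8

∂Y/∂X = 8 > 0 (assuming positive values)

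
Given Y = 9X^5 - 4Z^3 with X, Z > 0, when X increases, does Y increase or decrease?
Y increases

Taking the partial derivative:
∂Y/∂X = 45X^4

∂Y/∂X = 45X^4 > 0 (assuming positive values)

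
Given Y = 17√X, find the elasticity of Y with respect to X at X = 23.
Elasticity = 1/2

Elasticity = (dY/dX) · (X/Y)

dY/dX = 17/(2·√X)
At X = 23: dY/dX = 17·√23/46, Y = 17·√23

Elasticity = (17·√23/46) · (23 / (17·√23)) = 1/2

Interpretation: for a small percentage change in X, the percentage change in Y is approximately 0.50 times as large.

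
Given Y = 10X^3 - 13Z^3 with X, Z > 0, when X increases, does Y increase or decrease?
Y increases

Taking the partial derivative:
∂Y/∂X = 30X^2

∂Y/∂X = 30X^2 > 0 (assuming positive values)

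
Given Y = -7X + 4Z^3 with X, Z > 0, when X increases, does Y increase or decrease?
Y decreases

Taking the partial derivative:
∂Y/∂X = -7

∂Y/∂X = -7 < 0 (assuming positive values)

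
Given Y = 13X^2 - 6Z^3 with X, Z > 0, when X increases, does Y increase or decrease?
Y increases

Taking the partial derivative:
∂Y/∂X = 26X

∂Y/∂X = 26X > 0 (assuming positive values)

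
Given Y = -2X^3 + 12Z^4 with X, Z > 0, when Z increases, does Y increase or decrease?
Y increases

Taking the partial derivative:
∂Y/∂Z = 48Z^3

∂Y/∂Z = 48Z^3 > 0 (assuming positive values)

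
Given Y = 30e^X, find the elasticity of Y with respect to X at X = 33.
Elasticity = 33

Elasticity = (dY/dX) · (X/Y)

dY/dX = 30·e^X
At X = 33: dY/dX = 30·e^33, Y = 30·e^33

Elasticity = (30·e^33) · (33 / (30·e^33)) = 33

Interpretation: for a small percentage change in X, the percentage change in Y is approximately 33.00 times as large.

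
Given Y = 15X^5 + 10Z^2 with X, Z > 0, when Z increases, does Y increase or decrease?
Y increases

Taking the partial derivative:
∂Y/∂Z = 20Z

∂Y/∂Z = 20Z > 0 (assuming positive values)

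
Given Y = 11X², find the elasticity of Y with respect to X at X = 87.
Elasticity = 2

Elasticity = (dY/dX) · (X/Y)

dY/dX = 22·X
At X = 87: dY/dX = 1914, Y = 83259

Elasticity = 1914 · (87 / 83259) = 2

Interpretation: for a small percentage change in X, the percentage change in Y is approximately 2.00 times as large.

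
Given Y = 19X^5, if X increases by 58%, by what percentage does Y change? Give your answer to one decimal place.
884.7%

For Y = 19X^5:
If X → X(1 + 0.58)
Then Y → Y · (1 + 0.58)^5
     ≈ Y · 9.8466

Percentage change = ((1 + 0.58)^5 − 1) × 100% ≈ 884.7%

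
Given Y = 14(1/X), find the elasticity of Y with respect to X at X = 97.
Elasticity = -1

Elasticity = (dY/dX) · (X/Y)

dY/dX = -14/X²
At X = 97: dY/dX = -14/9409, Y = 14/97

Elasticity = (-14/9409) · (97 / (14/97)) = -1

Interpretation: for a small percentage change in X, the percentage change in Y is approximately -1.00 times as large.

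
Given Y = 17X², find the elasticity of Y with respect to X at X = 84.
Elasticity = 2

Elasticity = (dY/dX) · (X/Y)

dY/dX = 34·X
At X = 84: dY/dX = 2856, Y = 119952

Elasticity = 2856 · (84 / 119952) = 2

Interpretation: for a small percentage change in X, the percentage change in Y is approximately 2.00 times as large.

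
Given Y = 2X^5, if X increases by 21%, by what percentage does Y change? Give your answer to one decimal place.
159.4%

For Y = 2X^5:
If X → X(1 + 0.21)
Then Y → Y · (1 + 0.21)^5
     ≈ Y · 2.5937

Percentage change = ((1 + 0.21)^5 − 1) × 100% ≈ 159.4%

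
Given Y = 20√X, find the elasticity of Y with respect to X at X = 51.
Elasticity = 1/2

Elasticity = (dY/dX) · (X/Y)

dY/dX = 10/√X
At X = 51: dY/dX = 10·√51/51, Y = 20·√51

Elasticity = (10·√51/51) · (51 / (20·√51)) = 1/2

Interpretation: for a small percentage change in X, the percentage change in Y is approximately 0.50 times as large.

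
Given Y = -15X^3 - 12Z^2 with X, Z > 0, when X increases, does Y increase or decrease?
Y decreases

Taking the partial derivative:
∂Y/∂X = -45X^2

∂Y/∂X = -45X^2 < 0 (assuming positive values)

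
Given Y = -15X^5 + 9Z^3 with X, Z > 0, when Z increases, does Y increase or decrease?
Y increases

Taking the partial derivative:
∂Y/∂Z = 27Z^2

∂Y/∂Z = 27Z^2 > 0 (assuming positive values)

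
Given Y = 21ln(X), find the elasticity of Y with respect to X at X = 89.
Elasticity = 1/ln(89) ≈ 0.2228

Elasticity = (dY/dX) · (X/Y)

dY/dX = 21/X
At X = 89: dY/dX = 21/89, Y = 21·ln(89)

Elasticity = (21/89) · (89 / (21·ln(89))) = 1/ln(89) ≈ 0.2228

Interpretation: for a small percentage change in X, the percentage change in Y is approximately 0.22 times as large.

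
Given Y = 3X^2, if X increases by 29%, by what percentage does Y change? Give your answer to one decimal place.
66.4%

For Y = 3X^2:
If X → X(1 + 0.29)
Then Y → Y · (1 + 0.29)^2
     = Y · 1.6641

Percentage change = ((1 + 0.29)^2 − 1) × 100% ≈ 66.4%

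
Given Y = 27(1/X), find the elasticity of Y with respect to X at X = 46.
Elasticity = -1

Elasticity = (dY/dX) · (X/Y)

dY/dX = -27/X²
At X = 46: dY/dX = -27/2116, Y = 27/46

Elasticity = (-27/2116) · (46 / (27/46)) = -1

Interpretation: for a small percentage change in X, the percentage change in Y is approximately -1.00 times as large.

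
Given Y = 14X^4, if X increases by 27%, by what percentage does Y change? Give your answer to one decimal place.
160.1%

For Y = 14X^4:
If X → X(1 + 0.27)
Then Y → Y · (1 + 0.27)^4
     ≈ Y · 2.6014

Percentage change = ((1 + 0.27)^4 − 1) × 100% ≈ 160.1%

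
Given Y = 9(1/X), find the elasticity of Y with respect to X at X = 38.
Elasticity = -1

Elasticity = (dY/dX) · (X/Y)

dY/dX = -9/X²
At X = 38: dY/dX = -9/1444, Y = 9/38

Elasticity = (-9/1444) · (38 / (9/38)) = -1

Interpretation: for a small percentage change in X, the percentage change in Y is approximately -1.00 times as large.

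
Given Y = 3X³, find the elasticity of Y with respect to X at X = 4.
Elasticity = 3

Elasticity = (dY/dX) · (X/Y)

dY/dX = 9·X²
At X = 4: dY/dX = 144, Y = 192

Elasticity = 144 · (4 / 192) = 3

Interpretation: for a small percentage change in X, the percentage change in Y is approximately 3.00 times as large.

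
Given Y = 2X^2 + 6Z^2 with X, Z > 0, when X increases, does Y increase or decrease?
Y increases

Taking the partial derivative:
∂Y/∂X = 4X

∂Y/∂X = 4X > 0 (assuming positive values)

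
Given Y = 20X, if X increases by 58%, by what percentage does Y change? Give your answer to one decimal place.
58.0%

For Y = 20X:
If X → X(1 + 0.58)
Then Y → Y · (1 + 0.58)^1
     = Y · 1.5800

Percentage change = ((1 + 0.58)^1 − 1) × 100% = 58.0%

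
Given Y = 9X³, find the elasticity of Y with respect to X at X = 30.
Elasticity = 3

Elasticity = (dY/dX) · (X/Y)

dY/dX = 27·X²
At X = 30: dY/dX = 24300, Y = 243000

Elasticity = 24300 · (30 / 243000) = 3

Interpretation: for a small percentage change in X, the percentage change in Y is approximately 3.00 times as large.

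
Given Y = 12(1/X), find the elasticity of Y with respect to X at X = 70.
Elasticity = -1

Elasticity = (dY/dX) · (X/Y)

dY/dX = -12/X²
At X = 70: dY/dX = -3/1225, Y = 6/35

Elasticity = (-3/1225) · (70 / (6/35)) = -1

Interpretation: for a small percentage change in X, the percentage change in Y is approximately -1.00 times as large.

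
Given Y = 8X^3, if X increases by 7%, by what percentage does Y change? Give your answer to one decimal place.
22.5%

For Y = 8X^3:
If X → X(1 + 0.07)
Then Y → Y · (1 + 0.07)^3
     ≈ Y · 1.2250

Percentage change = ((1 + 0.07)^3 − 1) × 100% ≈ 22.5%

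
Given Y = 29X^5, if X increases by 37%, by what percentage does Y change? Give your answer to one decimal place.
382.6%

For Y = 29X^5:
If X → X(1 + 0.37)
Then Y → Y · (1 + 0.37)^5
     ≈ Y · 4.8262

Percentage change = ((1 + 0.37)^5 − 1) × 100% ≈ 382.6%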